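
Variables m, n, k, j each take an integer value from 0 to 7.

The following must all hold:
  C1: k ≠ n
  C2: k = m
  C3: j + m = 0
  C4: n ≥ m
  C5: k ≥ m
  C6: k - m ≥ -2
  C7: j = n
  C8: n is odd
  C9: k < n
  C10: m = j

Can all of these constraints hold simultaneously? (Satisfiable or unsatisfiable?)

From constraints 2, 7, and 10, k = m = j = n, so k = n. But constraint 1 says k ≠ n. Contradiction.

Unsatisfiable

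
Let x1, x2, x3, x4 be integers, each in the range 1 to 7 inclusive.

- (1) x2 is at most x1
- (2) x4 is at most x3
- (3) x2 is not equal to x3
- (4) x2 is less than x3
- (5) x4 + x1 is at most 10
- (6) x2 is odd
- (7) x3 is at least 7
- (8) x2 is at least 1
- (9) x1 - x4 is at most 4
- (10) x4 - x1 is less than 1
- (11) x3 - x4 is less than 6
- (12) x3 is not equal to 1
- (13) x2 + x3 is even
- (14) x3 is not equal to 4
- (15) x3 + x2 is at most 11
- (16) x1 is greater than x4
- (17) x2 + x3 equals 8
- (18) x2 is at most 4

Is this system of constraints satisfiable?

The assignment x1 = 4, x2 = 1, x3 = 7, x4 = 3 works:
  constraint 5 holds since x4 + x1 = 7.
  constraint 9 holds since x1 - x4 = 1.
The rest check out directly.

Satisfiable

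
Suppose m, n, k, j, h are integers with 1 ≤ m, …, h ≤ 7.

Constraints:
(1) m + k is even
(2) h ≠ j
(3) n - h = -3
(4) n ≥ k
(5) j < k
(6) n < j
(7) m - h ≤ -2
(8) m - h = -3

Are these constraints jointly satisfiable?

Unsatisfiable

Constraints 4, 5, and 6 give k ≤ n, n < j, j < k. Chaining: k ≤ n < j < k, which forces k < k — impossible.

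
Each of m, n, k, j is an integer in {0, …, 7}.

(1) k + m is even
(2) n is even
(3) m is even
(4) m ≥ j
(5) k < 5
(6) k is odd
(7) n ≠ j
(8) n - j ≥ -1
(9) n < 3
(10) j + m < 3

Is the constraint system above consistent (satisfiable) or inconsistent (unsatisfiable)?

Constraint 6 makes k odd and constraint 3 makes m even, so k + m must be odd. Constraint 1 says k + m is even — contradiction.

Unsatisfiable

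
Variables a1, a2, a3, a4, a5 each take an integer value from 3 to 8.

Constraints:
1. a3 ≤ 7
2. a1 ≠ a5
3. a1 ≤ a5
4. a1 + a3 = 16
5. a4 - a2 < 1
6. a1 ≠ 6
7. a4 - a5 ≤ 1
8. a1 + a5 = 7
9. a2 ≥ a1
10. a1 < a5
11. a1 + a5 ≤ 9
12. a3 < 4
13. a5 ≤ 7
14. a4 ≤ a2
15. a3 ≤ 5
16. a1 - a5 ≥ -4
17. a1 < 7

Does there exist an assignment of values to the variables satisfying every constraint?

Unsatisfiable

From constraints 3 and 13: a1 ≤ a5 ≤ 7. From constraint 1: a3 ≤ 7. Hence a1 + a3 ≤ 14. But constraint 4 requires a1 + a3 = 16, and 16 > 14. Contradiction.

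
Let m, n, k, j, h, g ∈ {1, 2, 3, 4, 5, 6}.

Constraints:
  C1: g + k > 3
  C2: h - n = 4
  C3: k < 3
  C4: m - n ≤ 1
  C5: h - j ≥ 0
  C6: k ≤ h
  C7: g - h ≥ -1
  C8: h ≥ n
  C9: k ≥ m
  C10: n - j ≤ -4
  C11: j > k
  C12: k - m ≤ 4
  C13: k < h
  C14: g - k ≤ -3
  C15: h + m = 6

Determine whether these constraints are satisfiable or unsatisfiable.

Constraints 4, 5, 7, 10, 12, and 14 give m − k ≥ -4, k − g ≥ 3, g − h ≥ -1, h − j ≥ 0, j − n ≥ 4, n − m ≥ -1.
Adding all 6 inequalities: the left sides telescope to 0, and the right sides sum to (-4) + 3 + (-1) + 0 + 4 + (-1) = 1. So 0 ≥ 1, which is false.

Unsatisfiable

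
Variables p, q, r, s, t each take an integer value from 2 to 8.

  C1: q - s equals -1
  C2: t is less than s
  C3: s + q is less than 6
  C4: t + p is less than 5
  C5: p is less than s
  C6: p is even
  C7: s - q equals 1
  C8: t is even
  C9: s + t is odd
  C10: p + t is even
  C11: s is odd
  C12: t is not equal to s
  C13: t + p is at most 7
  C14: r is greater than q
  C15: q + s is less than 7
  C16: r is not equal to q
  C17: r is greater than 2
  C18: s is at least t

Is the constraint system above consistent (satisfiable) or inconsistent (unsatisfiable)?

The assignment p = 2, q = 2, r = 4, s = 3, t = 2 works:
  constraint 1 holds since q - s = -1.
  constraint 3 holds since s + q = 5.
The rest check out directly.

Satisfiable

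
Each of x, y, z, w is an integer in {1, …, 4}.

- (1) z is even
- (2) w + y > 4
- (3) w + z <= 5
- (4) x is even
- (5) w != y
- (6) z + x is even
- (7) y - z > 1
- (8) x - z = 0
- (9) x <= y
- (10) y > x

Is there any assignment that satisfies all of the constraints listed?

Setting (x, y, z, w) = (2, 4, 2, 3) satisfies everything: constraint 2: w + y = 7; constraint 3: w + z = 5; constraint 7: y - z = 2, and the others follow.

Satisfiable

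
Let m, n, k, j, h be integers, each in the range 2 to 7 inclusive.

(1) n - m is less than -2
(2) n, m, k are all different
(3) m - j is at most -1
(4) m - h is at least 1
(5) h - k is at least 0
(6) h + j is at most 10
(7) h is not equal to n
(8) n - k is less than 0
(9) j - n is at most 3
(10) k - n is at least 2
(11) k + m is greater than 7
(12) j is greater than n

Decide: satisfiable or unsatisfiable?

Unsatisfiable

Constraints 3, 4, 5, 9, and 10 give n − j ≥ -3, j − m ≥ 1, m − h ≥ 1, h − k ≥ 0, k − n ≥ 2.
Adding all 5 inequalities: the left sides telescope to 0, and the right sides sum to (-3) + 1 + 1 + 0 + 2 = 1. So 0 ≥ 1, which is false.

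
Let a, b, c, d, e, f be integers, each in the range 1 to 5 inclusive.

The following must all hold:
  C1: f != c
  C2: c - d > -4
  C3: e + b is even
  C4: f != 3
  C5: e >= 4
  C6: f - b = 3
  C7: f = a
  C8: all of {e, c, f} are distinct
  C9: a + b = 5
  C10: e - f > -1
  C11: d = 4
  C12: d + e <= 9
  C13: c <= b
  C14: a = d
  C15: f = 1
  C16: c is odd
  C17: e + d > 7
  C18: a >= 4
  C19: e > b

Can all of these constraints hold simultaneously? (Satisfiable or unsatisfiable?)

Unsatisfiable

Constraint 15 fixes f = 1 and constraint 11 fixes d = 4. Constraints 7 and 14 give f = a = d, so f = d. But 1 ≠ 4 — contradiction.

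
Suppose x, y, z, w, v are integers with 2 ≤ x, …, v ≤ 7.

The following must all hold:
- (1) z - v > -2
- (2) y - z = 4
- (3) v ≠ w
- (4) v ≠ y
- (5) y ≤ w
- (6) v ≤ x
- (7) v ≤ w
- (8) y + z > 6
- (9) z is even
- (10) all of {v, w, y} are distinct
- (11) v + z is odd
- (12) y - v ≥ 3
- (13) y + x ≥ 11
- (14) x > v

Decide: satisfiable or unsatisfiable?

The assignment x = 7, y = 6, z = 2, w = 7, v = 3 works:
  constraint 1 holds since z - v = -1.
  constraint 2 holds since y - z = 4.
  constraint 8 holds since y + z = 8.
The rest check out directly.

Satisfiable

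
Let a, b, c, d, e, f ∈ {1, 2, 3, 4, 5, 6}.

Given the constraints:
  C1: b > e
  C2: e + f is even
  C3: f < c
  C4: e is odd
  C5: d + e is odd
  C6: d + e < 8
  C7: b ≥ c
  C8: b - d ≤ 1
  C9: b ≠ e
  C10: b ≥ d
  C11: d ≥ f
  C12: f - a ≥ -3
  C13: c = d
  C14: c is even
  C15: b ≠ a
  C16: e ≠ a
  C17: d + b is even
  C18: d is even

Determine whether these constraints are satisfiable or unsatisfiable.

Take a = 4, b = 6, c = 6, d = 6, e = 1, f = 1. Then constraint 6: d + e = 7; constraint 8: b - d = 0, and every other listed constraint is also met.

Satisfiable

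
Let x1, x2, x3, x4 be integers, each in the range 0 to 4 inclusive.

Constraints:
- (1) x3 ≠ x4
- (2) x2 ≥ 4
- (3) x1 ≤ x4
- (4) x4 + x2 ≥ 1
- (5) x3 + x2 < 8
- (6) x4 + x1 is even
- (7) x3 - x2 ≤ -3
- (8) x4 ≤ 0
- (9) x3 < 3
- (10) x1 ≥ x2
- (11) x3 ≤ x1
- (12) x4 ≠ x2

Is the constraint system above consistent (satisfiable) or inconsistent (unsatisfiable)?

From constraints 2 and 10: x1 ≥ x2 and x2 ≥ 4, so x1 ≥ 4. From constraints 3 and 8: x1 ≤ x4 and x4 ≤ 0, so x1 ≤ 0. But 0 < 4, so no value of x1 works.

Unsatisfiable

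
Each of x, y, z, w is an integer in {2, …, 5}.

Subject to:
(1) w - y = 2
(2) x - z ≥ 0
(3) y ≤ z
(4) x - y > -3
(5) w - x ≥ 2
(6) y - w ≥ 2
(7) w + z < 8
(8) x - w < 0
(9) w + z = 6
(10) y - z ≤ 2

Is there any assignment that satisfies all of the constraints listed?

Unsatisfiable

Constraints 2, 5, 6, and 10 give z − y ≥ -2, y − w ≥ 2, w − x ≥ 2, x − z ≥ 0.
Adding all 4 inequalities: the left sides telescope to 0, and the right sides sum to (-2) + 2 + 2 + 0 = 2. So 0 ≥ 2, which is false.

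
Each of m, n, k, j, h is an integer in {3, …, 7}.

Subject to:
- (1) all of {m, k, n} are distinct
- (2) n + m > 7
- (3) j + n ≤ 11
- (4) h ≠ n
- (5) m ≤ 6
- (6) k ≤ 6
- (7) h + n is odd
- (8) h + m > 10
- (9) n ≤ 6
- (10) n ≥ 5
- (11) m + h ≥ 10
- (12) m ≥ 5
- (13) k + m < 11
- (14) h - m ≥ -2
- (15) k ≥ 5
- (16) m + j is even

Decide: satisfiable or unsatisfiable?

Unsatisfiable

Constraints 5, 6, 9, 10, 12, and 15 confine each of m, k, n to the 2 values {5, 6}.
Constraint 1 requires all 3 of them to be distinct, but only 2 values are available — impossible by the pigeonhole principle.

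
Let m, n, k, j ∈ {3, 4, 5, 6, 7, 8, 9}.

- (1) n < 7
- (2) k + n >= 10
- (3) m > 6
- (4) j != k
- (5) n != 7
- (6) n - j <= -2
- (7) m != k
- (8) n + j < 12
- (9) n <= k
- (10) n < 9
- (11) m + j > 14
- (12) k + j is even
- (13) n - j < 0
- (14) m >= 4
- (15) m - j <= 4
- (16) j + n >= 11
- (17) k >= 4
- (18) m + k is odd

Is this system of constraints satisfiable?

Satisfiable

Take m = 8, n = 4, k = 9, j = 7. Then constraint 2: k + n = 13; constraint 6: n - j = -3, and every other listed constraint is also met.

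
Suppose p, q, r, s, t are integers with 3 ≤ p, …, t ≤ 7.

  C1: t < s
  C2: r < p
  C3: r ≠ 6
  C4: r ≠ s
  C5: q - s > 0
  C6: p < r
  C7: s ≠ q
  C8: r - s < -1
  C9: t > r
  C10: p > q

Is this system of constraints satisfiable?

Unsatisfiable

Constraints 1, 5, 6, 9, and 10 give t < s, s < q, q < p, p < r, r < t. Chaining: t < s < q < p < r < t, which forces t < t — impossible.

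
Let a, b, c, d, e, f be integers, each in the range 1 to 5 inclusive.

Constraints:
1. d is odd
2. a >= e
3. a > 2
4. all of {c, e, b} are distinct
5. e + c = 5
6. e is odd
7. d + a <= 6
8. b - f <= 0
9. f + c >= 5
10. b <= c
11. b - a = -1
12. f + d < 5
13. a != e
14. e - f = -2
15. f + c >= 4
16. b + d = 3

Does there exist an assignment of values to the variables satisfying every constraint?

Satisfiable

Take a = 3, b = 2, c = 4, d = 1, e = 1, f = 3. Then constraint 5: e + c = 5; constraint 7: d + a = 4, and every other listed constraint is also met.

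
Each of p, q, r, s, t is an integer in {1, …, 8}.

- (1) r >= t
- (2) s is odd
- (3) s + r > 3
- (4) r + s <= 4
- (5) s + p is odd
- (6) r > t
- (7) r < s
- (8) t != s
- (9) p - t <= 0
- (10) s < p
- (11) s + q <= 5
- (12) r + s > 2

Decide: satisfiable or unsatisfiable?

Constraints 6, 7, 9, and 10 give r < s, s < p, p ≤ t, t < r. Chaining: r < s < p ≤ t < r, which forces r < r — impossible.

Unsatisfiable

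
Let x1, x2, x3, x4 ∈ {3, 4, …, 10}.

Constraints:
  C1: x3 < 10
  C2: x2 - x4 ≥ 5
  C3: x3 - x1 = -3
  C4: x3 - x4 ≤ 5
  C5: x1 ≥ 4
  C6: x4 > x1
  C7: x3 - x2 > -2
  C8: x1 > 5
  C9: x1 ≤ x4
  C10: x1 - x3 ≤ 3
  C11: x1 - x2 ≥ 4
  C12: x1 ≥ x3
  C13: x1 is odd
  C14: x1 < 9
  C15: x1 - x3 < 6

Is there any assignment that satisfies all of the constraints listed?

Constraints 2, 4, 10, and 11 give x2 − x4 ≥ 5, x4 − x3 ≥ -5, x3 − x1 ≥ -3, x1 − x2 ≥ 4.
Adding all 4 inequalities: the left sides telescope to 0, and the right sides sum to 5 + (-5) + (-3) + 4 = 1. So 0 ≥ 1, which is false.

Unsatisfiable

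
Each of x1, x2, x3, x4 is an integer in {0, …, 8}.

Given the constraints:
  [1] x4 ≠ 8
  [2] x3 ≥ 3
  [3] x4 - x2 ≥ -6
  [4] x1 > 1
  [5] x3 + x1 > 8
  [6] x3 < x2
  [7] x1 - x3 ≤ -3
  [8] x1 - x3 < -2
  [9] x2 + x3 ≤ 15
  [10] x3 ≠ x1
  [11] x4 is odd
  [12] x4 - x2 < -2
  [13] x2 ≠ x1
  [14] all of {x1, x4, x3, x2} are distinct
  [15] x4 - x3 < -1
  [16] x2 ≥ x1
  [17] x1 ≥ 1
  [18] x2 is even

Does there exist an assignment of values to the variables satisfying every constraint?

Try x1 = 3, x2 = 8, x3 = 7, x4 = 5.
Check constraint 3: x4 - x2 = -3; constraint 5: x3 + x1 = 10. The remaining constraints are straightforward to verify.

Satisfiable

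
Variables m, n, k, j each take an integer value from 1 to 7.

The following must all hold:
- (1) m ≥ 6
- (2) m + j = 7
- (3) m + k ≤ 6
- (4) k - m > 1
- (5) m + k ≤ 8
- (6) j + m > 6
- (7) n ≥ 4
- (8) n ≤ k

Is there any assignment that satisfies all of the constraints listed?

Unsatisfiable

From constraint 1: m ≥ 6. From constraints 7 and 8: k ≥ n ≥ 4. Hence m + k ≥ 10. But constraint 5 requires m + k ≤ 8, and 8 < 10. Contradiction.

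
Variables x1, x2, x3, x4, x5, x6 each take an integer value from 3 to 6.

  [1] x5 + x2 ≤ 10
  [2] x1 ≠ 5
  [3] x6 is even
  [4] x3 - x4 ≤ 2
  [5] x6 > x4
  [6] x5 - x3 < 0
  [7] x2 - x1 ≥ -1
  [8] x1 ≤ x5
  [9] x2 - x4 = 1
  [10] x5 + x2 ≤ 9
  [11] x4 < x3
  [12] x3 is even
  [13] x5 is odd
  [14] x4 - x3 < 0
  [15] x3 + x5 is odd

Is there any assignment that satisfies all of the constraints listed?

Satisfiable

Setting (x1, x2, x3, x4, x5, x6) = (3, 4, 4, 3, 3, 4) satisfies everything: constraint 1: x5 + x2 = 7; constraint 4: x3 - x4 = 1, and the others follow.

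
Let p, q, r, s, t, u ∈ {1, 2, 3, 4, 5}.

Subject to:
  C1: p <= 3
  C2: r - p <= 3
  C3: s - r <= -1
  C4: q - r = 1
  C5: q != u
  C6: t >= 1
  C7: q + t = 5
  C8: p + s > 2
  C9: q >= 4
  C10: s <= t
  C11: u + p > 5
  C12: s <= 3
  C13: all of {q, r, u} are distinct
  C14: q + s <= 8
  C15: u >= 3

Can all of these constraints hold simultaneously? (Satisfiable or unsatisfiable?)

Satisfiable

Take p = 3, q = 4, r = 3, s = 1, t = 1, u = 5. Then constraint 2: r - p = 0; constraint 3: s - r = -2; constraint 4: q - r = 1, and every other listed constraint is also met.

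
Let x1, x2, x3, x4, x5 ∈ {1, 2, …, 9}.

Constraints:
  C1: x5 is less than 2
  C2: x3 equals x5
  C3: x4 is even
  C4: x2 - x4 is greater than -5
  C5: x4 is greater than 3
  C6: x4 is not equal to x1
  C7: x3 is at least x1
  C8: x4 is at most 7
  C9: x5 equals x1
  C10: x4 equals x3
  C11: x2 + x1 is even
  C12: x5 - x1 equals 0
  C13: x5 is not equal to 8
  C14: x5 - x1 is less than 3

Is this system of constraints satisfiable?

From constraints 2, 9, and 10, x4 = x3 = x5 = x1, so x4 = x1. But constraint 6 says x4 ≠ x1. Contradiction.

Unsatisfiable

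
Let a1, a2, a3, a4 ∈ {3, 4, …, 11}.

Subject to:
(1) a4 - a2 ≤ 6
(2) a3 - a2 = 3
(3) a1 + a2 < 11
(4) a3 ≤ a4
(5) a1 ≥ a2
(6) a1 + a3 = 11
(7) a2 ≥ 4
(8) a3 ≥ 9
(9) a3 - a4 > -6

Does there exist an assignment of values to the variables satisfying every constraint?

From constraints 5 and 7: a1 ≥ a2 ≥ 4. From constraint 8: a3 ≥ 9. Hence a1 + a3 ≥ 13. But constraint 6 requires a1 + a3 = 11, and 11 < 13. Contradiction.

Unsatisfiable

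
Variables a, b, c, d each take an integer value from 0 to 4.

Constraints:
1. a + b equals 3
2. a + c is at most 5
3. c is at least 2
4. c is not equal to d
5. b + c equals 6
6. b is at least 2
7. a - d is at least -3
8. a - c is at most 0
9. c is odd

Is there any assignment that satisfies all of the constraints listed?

One satisfying assignment is a = 0, b = 3, c = 3, d = 1.
For the less obvious constraints — constraint 1: a + b = 3; constraint 2: a + c = 3 — and the others hold by inspection.

Satisfiable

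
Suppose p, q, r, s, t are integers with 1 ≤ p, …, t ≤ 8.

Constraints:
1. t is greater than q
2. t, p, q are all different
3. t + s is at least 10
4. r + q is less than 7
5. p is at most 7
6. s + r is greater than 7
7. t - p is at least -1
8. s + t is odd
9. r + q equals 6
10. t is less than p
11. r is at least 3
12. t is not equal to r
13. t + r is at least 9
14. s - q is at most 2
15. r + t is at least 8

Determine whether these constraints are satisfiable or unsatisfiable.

Setting (p, q, r, s, t) = (7, 3, 3, 5, 6) satisfies everything: constraint 3: t + s = 11; constraint 4: r + q = 6, and the others follow.

Satisfiable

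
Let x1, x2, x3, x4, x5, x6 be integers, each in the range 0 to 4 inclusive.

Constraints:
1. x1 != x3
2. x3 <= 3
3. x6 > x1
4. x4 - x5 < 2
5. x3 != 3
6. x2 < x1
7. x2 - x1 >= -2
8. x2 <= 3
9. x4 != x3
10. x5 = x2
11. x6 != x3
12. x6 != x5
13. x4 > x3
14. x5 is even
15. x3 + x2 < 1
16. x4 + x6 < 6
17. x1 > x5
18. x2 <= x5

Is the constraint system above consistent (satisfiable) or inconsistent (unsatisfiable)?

The assignment x1 = 1, x2 = 0, x3 = 0, x4 = 1, x5 = 0, x6 = 3 works:
  constraint 4 holds since x4 - x5 = 1.
  constraint 7 holds since x2 - x1 = -1.
The rest check out directly.

Satisfiable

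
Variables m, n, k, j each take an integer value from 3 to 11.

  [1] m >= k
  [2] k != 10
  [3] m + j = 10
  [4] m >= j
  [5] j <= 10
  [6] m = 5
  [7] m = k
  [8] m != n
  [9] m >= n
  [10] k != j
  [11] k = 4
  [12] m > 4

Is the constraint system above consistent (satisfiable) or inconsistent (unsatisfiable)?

Unsatisfiable

Constraint 6 fixes m = 5 and constraint 11 fixes k = 4, but constraint 7 requires m = k. Since 5 ≠ 4, contradiction.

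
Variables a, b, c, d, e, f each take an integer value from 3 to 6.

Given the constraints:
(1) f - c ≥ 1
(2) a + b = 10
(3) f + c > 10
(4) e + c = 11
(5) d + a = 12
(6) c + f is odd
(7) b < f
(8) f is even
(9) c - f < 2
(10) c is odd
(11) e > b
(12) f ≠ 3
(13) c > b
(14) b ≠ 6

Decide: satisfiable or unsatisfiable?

Satisfiable

Take a = 6, b = 4, c = 5, d = 6, e = 6, f = 6. Then constraint 1: f - c = 1; constraint 2: a + b = 10; constraint 3: f + c = 11, and every other listed constraint is also met.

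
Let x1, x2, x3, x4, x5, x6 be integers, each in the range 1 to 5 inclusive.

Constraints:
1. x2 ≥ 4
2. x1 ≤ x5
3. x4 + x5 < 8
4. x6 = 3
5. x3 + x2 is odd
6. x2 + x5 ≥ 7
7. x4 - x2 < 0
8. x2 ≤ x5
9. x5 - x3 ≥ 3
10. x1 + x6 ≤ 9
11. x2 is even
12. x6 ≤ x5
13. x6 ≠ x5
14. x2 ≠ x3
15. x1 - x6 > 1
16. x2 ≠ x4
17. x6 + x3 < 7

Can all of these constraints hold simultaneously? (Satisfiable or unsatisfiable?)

Take x1 = 5, x2 = 4, x3 = 1, x4 = 1, x5 = 5, x6 = 3. Then constraint 3: x4 + x5 = 6; constraint 6: x2 + x5 = 9; constraint 7: x4 - x2 = -3, and every other listed constraint is also met.

Satisfiable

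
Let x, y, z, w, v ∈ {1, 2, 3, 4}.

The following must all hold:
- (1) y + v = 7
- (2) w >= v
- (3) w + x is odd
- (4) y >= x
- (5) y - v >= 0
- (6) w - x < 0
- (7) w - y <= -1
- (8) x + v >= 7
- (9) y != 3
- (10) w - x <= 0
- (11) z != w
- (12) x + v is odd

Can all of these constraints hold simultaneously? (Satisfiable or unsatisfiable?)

Satisfiable

Setting (x, y, z, w, v) = (4, 4, 1, 3, 3) satisfies everything: constraint 1: y + v = 7; constraint 5: y - v = 1; constraint 6: w - x = -1, and the others follow.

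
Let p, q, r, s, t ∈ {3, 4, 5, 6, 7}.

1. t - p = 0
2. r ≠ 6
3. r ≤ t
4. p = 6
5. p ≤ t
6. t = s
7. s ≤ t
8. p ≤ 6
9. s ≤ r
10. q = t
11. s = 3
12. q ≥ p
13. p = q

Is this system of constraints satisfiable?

Constraint 4 fixes p = 6 and constraint 11 fixes s = 3. Constraints 6, 10, and 13 give p = q = t = s, so p = s. But 6 ≠ 3 — contradiction.

Unsatisfiable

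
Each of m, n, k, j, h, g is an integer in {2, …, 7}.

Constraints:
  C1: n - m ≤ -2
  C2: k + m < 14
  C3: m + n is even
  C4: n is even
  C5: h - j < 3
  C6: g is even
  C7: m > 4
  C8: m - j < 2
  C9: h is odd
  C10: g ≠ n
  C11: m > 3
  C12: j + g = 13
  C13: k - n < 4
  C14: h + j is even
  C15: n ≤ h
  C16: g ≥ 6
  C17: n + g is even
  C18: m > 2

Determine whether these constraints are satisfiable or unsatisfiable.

The assignment m = 6, n = 2, k = 5, j = 7, h = 7, g = 6 works:
  constraint 1 holds since n - m = -4.
  constraint 2 holds since k + m = 11.
  constraint 5 holds since h - j = 0.
The rest check out directly.

Satisfiable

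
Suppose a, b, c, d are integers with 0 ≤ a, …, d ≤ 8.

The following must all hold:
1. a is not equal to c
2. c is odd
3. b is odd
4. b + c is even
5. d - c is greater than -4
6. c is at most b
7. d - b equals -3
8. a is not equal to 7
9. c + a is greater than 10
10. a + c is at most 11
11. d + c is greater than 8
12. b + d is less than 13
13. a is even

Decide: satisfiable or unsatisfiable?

Satisfiable

Take a = 4, b = 7, c = 7, d = 4. Then constraint 5: d - c = -3; constraint 7: d - b = -3, and every other listed constraint is also met.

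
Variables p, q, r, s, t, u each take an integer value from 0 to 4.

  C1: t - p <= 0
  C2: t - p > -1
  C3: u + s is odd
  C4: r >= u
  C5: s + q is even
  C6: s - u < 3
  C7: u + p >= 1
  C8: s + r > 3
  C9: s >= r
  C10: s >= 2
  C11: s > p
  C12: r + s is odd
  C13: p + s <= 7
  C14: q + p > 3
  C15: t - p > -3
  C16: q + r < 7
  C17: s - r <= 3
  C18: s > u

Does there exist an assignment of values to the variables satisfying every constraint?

One satisfying assignment is p = 2, q = 3, r = 2, s = 3, t = 2, u = 2.
For the less obvious constraints — constraint 1: t - p = 0; constraint 2: t - p = 0; constraint 6: s - u = 1 — and the others hold by inspection.

Satisfiable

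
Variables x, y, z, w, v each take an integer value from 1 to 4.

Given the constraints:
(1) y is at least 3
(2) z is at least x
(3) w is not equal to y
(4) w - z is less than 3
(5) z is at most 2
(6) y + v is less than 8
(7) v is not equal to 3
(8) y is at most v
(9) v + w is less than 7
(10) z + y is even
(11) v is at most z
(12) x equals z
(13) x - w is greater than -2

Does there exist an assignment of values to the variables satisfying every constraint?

From constraints 1 and 8: v ≥ y and y ≥ 3, so v ≥ 3. From constraints 5 and 11: v ≤ z and z ≤ 2, so v ≤ 2. But 2 < 3, so no value of v works.

Unsatisfiable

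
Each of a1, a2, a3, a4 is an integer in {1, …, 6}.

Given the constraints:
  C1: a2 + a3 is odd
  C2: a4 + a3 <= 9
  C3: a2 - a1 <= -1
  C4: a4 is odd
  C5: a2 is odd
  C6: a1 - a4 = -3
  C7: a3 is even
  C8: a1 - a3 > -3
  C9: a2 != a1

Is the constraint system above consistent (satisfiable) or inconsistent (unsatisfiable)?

Satisfiable

Setting (a1, a2, a3, a4) = (2, 1, 4, 5) satisfies everything: constraint 2: a4 + a3 = 9; constraint 3: a2 - a1 = -1; constraint 6: a1 - a4 = -3, and the others follow.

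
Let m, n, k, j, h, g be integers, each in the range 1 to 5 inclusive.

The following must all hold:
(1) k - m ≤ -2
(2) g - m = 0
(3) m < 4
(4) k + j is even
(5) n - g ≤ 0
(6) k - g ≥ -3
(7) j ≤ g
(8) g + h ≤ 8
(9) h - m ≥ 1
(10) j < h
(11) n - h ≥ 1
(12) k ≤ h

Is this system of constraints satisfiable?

Unsatisfiable

Constraints 1, 5, 6, 9, and 11 give n − h ≥ 1, h − m ≥ 1, m − k ≥ 2, k − g ≥ -3, g − n ≥ 0.
Adding all 5 inequalities: the left sides telescope to 0, and the right sides sum to 1 + 1 + 2 + (-3) + 0 = 1. So 0 ≥ 1, which is false.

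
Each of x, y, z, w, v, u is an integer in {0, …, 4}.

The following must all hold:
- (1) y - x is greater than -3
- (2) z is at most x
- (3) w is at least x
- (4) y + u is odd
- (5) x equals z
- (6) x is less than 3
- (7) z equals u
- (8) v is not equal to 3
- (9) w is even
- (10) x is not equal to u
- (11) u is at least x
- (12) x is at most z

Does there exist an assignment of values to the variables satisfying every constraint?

From constraints 5 and 7, x = z = u, so x = u. But constraint 10 says x ≠ u. Contradiction.

Unsatisfiable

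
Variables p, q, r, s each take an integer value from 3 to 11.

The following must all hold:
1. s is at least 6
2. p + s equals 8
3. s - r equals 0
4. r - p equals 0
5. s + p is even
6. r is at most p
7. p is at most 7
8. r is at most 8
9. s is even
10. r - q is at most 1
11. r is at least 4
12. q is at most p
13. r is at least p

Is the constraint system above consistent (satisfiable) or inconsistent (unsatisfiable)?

From constraints 6 and 11: p ≥ r ≥ 4. From constraint 1: s ≥ 6. Hence p + s ≥ 10. But constraint 2 requires p + s = 8, and 8 < 10. Contradiction.

Unsatisfiable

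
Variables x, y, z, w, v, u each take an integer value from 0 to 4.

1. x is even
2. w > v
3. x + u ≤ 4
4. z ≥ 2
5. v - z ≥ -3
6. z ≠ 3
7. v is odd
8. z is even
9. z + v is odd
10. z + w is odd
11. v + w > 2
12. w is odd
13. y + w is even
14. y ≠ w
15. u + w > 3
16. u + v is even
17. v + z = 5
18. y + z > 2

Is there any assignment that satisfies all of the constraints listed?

One satisfying assignment is x = 2, y = 1, z = 4, w = 3, v = 1, u = 1.
For the less obvious constraints — constraint 3: x + u = 3; constraint 5: v - z = -3 — and the others hold by inspection.

Satisfiable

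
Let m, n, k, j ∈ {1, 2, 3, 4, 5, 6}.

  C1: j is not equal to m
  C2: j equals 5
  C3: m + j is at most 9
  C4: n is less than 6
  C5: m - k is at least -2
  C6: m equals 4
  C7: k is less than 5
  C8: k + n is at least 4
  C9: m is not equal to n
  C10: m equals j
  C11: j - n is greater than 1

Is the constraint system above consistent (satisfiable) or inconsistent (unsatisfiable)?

Unsatisfiable

Constraint 6 fixes m = 4 and constraint 2 fixes j = 5, but constraint 10 requires m = j. Since 4 ≠ 5, contradiction.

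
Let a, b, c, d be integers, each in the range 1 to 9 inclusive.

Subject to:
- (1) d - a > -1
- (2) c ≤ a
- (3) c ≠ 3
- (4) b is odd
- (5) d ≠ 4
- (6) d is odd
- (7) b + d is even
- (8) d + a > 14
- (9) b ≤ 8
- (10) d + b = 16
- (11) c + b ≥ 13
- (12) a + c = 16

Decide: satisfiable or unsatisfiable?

Satisfiable

The assignment a = 8, b = 7, c = 8, d = 9 works:
  constraint 1 holds since d - a = 1.
  constraint 8 holds since d + a = 17.
  constraint 10 holds since d + b = 16.
The rest check out directly.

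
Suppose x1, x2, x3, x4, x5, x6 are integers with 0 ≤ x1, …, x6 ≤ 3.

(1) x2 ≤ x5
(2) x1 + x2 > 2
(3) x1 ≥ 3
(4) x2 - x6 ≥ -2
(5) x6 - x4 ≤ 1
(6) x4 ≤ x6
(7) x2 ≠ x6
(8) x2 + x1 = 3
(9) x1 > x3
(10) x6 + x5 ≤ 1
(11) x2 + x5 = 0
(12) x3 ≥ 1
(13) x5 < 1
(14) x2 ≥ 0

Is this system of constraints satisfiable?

Satisfiable

Setting (x1, x2, x3, x4, x5, x6) = (3, 0, 1, 0, 0, 1) satisfies everything: constraint 2: x1 + x2 = 3; constraint 4: x2 - x6 = -1, and the others follow.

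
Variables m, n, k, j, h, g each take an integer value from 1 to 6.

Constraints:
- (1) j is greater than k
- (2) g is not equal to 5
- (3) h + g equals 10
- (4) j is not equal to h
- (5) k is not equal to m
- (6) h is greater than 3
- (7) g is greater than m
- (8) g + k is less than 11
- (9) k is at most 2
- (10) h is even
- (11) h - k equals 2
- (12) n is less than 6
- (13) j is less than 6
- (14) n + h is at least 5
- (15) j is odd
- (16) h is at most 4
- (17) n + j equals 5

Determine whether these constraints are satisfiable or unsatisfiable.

Satisfiable

Try m = 1, n = 2, k = 2, j = 3, h = 4, g = 6.
Check constraint 3: h + g = 10; constraint 8: g + k = 8. The remaining constraints are straightforward to verify.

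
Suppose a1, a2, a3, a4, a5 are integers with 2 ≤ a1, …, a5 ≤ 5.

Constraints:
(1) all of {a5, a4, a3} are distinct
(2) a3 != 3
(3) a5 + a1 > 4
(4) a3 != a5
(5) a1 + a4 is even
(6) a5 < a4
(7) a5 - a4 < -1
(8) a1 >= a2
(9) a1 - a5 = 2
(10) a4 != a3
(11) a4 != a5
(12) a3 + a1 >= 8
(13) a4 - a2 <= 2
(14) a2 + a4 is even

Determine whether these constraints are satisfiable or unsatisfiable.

Satisfiable

The assignment a1 = 4, a2 = 4, a3 = 5, a4 = 4, a5 = 2 works:
  constraint 3 holds since a5 + a1 = 6.
  constraint 7 holds since a5 - a4 = -2.
  constraint 9 holds since a1 - a5 = 2.
The rest check out directly.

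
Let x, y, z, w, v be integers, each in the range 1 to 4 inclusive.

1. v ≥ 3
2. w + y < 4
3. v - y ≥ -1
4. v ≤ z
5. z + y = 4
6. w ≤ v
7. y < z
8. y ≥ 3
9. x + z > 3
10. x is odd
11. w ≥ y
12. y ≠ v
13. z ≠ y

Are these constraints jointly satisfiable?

From constraints 1 and 4: z ≥ v ≥ 3. From constraint 8: y ≥ 3. Hence z + y ≥ 6. But constraint 5 requires z + y = 4, and 4 < 6. Contradiction.

Unsatisfiable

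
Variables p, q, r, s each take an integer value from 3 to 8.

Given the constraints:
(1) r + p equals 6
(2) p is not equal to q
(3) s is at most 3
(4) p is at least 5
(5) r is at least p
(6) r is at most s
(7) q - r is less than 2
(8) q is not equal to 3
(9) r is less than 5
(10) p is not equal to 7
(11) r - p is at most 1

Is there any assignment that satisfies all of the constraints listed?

Unsatisfiable

From constraints 4 and 5: r ≥ p and p ≥ 5, so r ≥ 5. From constraints 3 and 6: r ≤ s and s ≤ 3, so r ≤ 3. But 3 < 5, so no value of r works.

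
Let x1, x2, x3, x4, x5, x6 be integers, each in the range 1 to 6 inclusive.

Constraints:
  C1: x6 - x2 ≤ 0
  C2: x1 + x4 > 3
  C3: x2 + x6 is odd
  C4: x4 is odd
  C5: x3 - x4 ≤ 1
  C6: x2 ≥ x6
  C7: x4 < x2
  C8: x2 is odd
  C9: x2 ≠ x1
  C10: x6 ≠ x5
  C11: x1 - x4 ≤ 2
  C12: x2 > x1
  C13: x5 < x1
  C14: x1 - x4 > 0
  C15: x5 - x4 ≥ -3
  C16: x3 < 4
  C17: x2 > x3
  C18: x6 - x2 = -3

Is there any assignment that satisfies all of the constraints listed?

Satisfiable

The assignment x1 = 3, x2 = 5, x3 = 2, x4 = 1, x5 = 1, x6 = 2 works:
  constraint 1 holds since x6 - x2 = -3.
  constraint 2 holds since x1 + x4 = 4.
  constraint 5 holds since x3 - x4 = 1.
The rest check out directly.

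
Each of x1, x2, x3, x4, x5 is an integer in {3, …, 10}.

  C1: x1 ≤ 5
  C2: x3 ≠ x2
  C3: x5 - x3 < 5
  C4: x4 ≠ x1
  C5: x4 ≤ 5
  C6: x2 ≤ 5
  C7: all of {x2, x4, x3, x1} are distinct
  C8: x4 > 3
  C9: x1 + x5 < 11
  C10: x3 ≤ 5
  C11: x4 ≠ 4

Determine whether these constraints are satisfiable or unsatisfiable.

Constraints 1, 5, 6, and 10 confine each of x2, x4, x3, x1 to the 3 values {3, …, 5} (the domain already gives each ≥ 3).
Constraint 7 requires all 4 of them to be distinct, but only 3 values are available — impossible by the pigeonhole principle.

Unsatisfiable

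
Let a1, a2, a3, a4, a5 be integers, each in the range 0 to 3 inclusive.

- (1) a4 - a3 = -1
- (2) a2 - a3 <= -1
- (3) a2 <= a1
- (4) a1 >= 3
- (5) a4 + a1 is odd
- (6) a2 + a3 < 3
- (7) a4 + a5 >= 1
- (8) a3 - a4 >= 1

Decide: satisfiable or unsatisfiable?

Try a1 = 3, a2 = 0, a3 = 1, a4 = 0, a5 = 2.
Check constraint 1: a4 - a3 = -1; constraint 2: a2 - a3 = -1. The remaining constraints are straightforward to verify.

Satisfiable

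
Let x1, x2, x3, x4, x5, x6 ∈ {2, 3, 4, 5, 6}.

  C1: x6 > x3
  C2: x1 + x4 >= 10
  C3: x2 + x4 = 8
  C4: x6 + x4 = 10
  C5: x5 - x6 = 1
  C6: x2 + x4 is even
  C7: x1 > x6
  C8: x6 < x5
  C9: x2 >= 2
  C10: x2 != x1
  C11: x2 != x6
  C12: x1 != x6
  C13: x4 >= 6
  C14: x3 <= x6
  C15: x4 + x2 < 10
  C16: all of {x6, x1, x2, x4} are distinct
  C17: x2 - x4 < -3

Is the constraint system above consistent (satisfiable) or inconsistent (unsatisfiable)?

Satisfiable

The assignment x1 = 5, x2 = 2, x3 = 3, x4 = 6, x5 = 5, x6 = 4 works:
  constraint 2 holds since x1 + x4 = 11.
  constraint 3 holds since x2 + x4 = 8.
  constraint 4 holds since x6 + x4 = 10.
The rest check out directly.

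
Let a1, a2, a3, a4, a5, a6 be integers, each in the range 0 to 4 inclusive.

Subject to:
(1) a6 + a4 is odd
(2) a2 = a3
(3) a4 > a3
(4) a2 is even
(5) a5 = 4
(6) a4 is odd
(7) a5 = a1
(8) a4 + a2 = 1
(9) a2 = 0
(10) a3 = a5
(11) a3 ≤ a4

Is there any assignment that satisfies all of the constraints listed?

Unsatisfiable

Constraint 9 fixes a2 = 0 and constraint 5 fixes a5 = 4. Constraints 2 and 10 give a2 = a3 = a5, so a2 = a5. But 0 ≠ 4 — contradiction.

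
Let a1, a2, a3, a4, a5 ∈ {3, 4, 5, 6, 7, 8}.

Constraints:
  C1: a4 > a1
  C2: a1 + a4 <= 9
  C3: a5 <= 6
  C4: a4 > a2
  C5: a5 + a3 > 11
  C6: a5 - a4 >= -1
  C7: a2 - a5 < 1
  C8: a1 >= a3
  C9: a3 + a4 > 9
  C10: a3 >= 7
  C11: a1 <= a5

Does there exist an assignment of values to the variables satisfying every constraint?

From constraints 8 and 10: a1 ≥ a3 and a3 ≥ 7, so a1 ≥ 7. From constraints 3 and 11: a1 ≤ a5 and a5 ≤ 6, so a1 ≤ 6. But 6 < 7, so no value of a1 works.

Unsatisfiable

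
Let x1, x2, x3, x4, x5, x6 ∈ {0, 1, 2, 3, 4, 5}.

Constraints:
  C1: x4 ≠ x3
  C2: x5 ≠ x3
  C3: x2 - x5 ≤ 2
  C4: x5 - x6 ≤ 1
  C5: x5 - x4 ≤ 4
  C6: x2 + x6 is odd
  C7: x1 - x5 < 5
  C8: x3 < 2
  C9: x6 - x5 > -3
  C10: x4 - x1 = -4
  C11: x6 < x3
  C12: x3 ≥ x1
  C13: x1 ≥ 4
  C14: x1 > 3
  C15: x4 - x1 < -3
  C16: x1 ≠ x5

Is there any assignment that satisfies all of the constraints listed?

From constraints 12 and 13: x3 ≥ x1 and x1 ≥ 4, so x3 ≥ 4. From constraint 8: x3 ≤ 1. But 1 < 4, so no value of x3 works.

Unsatisfiable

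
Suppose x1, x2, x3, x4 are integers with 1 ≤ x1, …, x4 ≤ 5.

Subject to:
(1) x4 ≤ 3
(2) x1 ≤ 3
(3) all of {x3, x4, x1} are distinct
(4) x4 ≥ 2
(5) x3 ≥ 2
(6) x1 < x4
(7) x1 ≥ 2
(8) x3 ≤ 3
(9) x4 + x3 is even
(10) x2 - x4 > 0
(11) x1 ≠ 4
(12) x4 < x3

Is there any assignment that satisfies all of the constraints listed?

Unsatisfiable

Constraints 1, 2, 4, 5, 7, and 8 confine each of x3, x4, x1 to the 2 values {2, 3}.
Constraint 3 requires all 3 of them to be distinct, but only 2 values are available — impossible by the pigeonhole principle.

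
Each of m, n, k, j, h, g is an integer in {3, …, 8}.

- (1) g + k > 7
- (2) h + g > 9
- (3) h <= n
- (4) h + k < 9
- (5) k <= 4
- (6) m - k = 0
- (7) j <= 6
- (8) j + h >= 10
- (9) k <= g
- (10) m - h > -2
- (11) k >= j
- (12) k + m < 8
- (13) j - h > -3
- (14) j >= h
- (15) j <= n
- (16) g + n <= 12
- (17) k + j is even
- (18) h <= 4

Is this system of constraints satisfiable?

From constraints 5 and 11: j ≤ k ≤ 4. From constraint 18: h ≤ 4. Hence j + h ≤ 8. But constraint 8 requires j + h ≥ 10, and 10 > 8. Contradiction.

Unsatisfiable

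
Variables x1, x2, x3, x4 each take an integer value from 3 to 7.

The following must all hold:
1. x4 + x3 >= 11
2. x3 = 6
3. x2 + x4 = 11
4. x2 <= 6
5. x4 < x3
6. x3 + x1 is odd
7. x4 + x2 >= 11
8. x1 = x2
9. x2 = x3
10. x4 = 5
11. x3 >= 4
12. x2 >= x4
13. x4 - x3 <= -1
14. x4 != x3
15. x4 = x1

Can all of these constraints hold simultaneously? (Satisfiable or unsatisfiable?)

Unsatisfiable

Constraint 10 fixes x4 = 5 and constraint 2 fixes x3 = 6. Constraints 8, 9, and 15 give x4 = x1 = x2 = x3, so x4 = x3. But 5 ≠ 6 — contradiction.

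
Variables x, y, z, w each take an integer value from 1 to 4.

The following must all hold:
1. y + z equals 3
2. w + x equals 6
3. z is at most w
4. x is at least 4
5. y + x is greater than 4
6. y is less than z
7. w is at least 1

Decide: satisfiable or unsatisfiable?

Take x = 4, y = 1, z = 2, w = 2. Then constraint 1: y + z = 3; constraint 2: w + x = 6; constraint 5: y + x = 5, and every other listed constraint is also met.

Satisfiable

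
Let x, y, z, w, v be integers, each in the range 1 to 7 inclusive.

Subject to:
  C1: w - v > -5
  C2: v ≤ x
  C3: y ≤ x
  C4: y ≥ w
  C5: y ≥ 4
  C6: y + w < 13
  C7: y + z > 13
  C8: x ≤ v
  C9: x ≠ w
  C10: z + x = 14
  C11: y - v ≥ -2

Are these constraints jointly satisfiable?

The assignment x = 7, y = 7, z = 7, w = 5, v = 7 works:
  constraint 1 holds since w - v = -2.
  constraint 6 holds since y + w = 12.
  constraint 7 holds since y + z = 14.
The rest check out directly.

Satisfiable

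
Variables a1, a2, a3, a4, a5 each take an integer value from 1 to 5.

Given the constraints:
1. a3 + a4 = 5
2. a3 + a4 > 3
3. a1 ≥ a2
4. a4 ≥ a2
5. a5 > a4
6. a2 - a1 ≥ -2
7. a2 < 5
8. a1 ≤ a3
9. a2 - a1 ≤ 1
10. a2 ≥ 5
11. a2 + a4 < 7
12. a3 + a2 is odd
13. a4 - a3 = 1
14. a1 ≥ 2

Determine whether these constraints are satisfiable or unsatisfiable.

Unsatisfiable

From constraints 8 and 14: a3 ≥ a1 ≥ 2. From constraints 4 and 10: a4 ≥ a2 ≥ 5. Hence a3 + a4 ≥ 7. But constraint 1 requires a3 + a4 = 5, and 5 < 7. Contradiction.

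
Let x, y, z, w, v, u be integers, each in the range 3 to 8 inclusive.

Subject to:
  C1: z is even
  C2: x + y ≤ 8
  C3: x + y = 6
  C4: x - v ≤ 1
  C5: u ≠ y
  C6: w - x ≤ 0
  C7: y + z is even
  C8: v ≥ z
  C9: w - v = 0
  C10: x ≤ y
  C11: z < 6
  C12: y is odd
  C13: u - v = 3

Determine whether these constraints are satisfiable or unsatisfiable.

Unsatisfiable

Constraint 12 makes y odd and constraint 1 makes z even, so y + z must be odd. Constraint 7 says y + z is even — contradiction.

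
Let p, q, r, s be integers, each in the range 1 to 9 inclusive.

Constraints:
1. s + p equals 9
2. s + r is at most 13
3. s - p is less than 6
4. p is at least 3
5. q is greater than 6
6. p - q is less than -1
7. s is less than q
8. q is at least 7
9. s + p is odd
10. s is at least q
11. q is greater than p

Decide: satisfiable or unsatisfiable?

From constraints 8 and 10: s ≥ q ≥ 7. From constraint 4: p ≥ 3. Hence s + p ≥ 10. But constraint 1 requires s + p = 9, and 9 < 10. Contradiction.

Unsatisfiable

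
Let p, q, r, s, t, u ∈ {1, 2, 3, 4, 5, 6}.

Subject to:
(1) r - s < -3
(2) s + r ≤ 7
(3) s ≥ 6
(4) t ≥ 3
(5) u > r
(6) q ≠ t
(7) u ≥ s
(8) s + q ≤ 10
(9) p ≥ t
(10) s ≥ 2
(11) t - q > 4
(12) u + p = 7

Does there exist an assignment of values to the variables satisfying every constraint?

Unsatisfiable

From constraints 3 and 7: u ≥ s ≥ 6. From constraints 4 and 9: p ≥ t ≥ 3. Hence u + p ≥ 9. But constraint 12 requires u + p = 7, and 7 < 9. Contradiction.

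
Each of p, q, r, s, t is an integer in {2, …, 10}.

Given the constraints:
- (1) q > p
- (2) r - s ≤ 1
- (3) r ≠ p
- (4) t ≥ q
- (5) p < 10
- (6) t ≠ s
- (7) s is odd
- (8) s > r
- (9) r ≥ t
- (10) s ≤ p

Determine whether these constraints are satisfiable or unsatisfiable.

Constraints 1, 4, 8, 9, and 10 give t ≤ r, r < s, s ≤ p, p < q, q ≤ t. Chaining: t ≤ r < s ≤ p < q ≤ t, which forces t < t — impossible.

Unsatisfiable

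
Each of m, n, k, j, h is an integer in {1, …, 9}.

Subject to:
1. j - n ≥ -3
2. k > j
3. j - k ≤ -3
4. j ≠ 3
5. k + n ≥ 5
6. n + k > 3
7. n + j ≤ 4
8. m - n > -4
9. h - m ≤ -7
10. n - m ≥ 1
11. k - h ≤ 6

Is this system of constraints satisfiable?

Constraints 1, 3, 9, 10, and 11 give m − h ≥ 7, h − k ≥ -6, k − j ≥ 3, j − n ≥ -3, n − m ≥ 1.
Adding all 5 inequalities: the left sides telescope to 0, and the right sides sum to 7 + (-6) + 3 + (-3) + 1 = 2. So 0 ≥ 2, which is false.

Unsatisfiable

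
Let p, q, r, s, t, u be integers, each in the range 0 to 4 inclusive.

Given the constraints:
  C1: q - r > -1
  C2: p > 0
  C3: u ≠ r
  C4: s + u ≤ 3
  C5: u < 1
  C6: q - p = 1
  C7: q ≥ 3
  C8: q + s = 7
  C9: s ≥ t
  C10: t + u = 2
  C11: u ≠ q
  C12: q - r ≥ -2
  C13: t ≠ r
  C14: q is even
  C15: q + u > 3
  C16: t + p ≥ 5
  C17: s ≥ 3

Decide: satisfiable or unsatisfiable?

Satisfiable

Try p = 3, q = 4, r = 4, s = 3, t = 2, u = 0.
Check constraint 1: q - r = 0; constraint 4: s + u = 3. The remaining constraints are straightforward to verify.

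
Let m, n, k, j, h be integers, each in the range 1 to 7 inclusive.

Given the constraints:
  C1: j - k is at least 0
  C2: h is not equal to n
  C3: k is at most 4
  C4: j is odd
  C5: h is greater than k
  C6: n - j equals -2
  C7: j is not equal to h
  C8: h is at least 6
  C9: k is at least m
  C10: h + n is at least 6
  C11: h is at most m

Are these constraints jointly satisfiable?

Unsatisfiable

From constraints 8 and 11: m ≥ h and h ≥ 6, so m ≥ 6. From constraints 3 and 9: m ≤ k and k ≤ 4, so m ≤ 4. But 4 < 6, so no value of m works.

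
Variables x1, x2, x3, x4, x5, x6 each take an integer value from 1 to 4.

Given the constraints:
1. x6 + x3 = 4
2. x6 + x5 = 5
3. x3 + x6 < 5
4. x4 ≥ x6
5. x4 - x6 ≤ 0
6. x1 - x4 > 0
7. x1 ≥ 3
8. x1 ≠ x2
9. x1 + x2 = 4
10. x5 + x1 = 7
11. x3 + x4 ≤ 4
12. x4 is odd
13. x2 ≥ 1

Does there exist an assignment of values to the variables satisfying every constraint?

Satisfiable

Try x1 = 3, x2 = 1, x3 = 3, x4 = 1, x5 = 4, x6 = 1.
Check constraint 1: x6 + x3 = 4; constraint 2: x6 + x5 = 5. The remaining constraints are straightforward to verify.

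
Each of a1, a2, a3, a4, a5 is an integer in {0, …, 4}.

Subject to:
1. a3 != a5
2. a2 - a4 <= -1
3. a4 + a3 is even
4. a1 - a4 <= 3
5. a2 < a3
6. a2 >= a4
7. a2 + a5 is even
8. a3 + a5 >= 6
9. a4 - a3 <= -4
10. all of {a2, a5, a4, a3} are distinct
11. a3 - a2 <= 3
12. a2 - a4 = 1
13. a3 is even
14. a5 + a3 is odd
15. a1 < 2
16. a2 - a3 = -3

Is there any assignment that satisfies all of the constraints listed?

Unsatisfiable

Constraints 2, 9, and 11 give a4 − a2 ≥ 1, a2 − a3 ≥ -3, a3 − a4 ≥ 4.
Adding all 3 inequalities: the left sides telescope to 0, and the right sides sum to 1 + (-3) + 4 = 2. So 0 ≥ 2, which is false.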